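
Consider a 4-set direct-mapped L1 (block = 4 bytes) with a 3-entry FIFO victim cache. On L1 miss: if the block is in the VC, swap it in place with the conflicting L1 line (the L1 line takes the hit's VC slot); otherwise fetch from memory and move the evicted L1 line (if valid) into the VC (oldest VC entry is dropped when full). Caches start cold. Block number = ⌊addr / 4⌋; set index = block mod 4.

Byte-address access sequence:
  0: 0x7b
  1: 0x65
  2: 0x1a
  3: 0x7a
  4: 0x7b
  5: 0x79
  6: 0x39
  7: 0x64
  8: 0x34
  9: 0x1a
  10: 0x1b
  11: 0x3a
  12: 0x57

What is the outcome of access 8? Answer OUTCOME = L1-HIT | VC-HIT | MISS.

#0 0x7b→b30/s2 MISS; vc=[]
#1 0x65→b25/s1 MISS; vc=[]
#2 0x1a→b6/s2 MISS; vc=[30]
#3 0x7a→b30/s2 VC-HIT; vc=[6]
#4 0x7b→b30/s2 L1-HIT; vc=[6]
#5 0x79→b30/s2 L1-HIT; vc=[6]
#6 0x39→b14/s2 MISS; vc=[6,30]
#7 0x64→b25/s1 L1-HIT; vc=[6,30]
#8 0x34→b13/s1 MISS; vc=[6,30,25]
#9 0x1a→b6/s2 VC-HIT; vc=[14,30,25]
#10 0x1b→b6/s2 L1-HIT; vc=[14,30,25]
#11 0x3a→b14/s2 VC-HIT; vc=[6,30,25]
#12 0x57→b21/s1 MISS; vc=[30,25,13]

OUTCOME = MISS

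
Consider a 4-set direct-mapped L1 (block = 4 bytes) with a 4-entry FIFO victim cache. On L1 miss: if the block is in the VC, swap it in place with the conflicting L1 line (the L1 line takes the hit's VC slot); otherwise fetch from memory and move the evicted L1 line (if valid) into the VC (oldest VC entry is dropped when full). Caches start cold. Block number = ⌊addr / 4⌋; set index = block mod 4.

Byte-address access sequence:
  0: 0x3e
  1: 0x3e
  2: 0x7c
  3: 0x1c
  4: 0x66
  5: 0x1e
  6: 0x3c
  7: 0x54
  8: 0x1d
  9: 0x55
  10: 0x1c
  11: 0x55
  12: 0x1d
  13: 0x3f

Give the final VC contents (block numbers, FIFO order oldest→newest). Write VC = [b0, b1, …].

VC = [7, 31, 25]

#0 0x3e→b15/s3 MISS; vc=[]
#1 0x3e→b15/s3 L1-HIT; vc=[]
#2 0x7c→b31/s3 MISS; vc=[15]
#3 0x1c→b7/s3 MISS; vc=[15,31]
#4 0x66→b25/s1 MISS; vc=[15,31]
#5 0x1e→b7/s3 L1-HIT; vc=[15,31]
#6 0x3c→b15/s3 VC-HIT; vc=[7,31]
#7 0x54→b21/s1 MISS; vc=[7,31,25]
#8 0x1d→b7/s3 VC-HIT; vc=[15,31,25]
#9 0x55→b21/s1 L1-HIT; vc=[15,31,25]
#10 0x1c→b7/s3 L1-HIT; vc=[15,31,25]
#11 0x55→b21/s1 L1-HIT; vc=[15,31,25]
#12 0x1d→b7/s3 L1-HIT; vc=[15,31,25]
#13 0x3f→b15/s3 VC-HIT; vc=[7,31,25]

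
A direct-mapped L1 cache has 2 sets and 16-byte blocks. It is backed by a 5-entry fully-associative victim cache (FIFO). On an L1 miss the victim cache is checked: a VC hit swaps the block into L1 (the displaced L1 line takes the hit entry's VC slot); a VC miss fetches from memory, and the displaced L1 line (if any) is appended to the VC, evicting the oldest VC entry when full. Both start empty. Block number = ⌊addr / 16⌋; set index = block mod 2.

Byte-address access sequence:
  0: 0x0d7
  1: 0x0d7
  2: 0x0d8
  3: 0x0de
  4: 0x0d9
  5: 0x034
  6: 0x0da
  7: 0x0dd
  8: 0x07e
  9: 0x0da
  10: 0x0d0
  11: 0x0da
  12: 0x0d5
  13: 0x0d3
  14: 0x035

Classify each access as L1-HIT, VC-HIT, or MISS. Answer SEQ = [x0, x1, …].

SEQ = [MISS, L1-HIT, L1-HIT, L1-HIT, L1-HIT, MISS, VC-HIT, L1-HIT, MISS, VC-HIT, L1-HIT, L1-HIT, L1-HIT, L1-HIT, VC-HIT]

#0 0xd7→b13/s1 MISS; vc=[]
#1 0xd7→b13/s1 L1-HIT; vc=[]
#2 0xd8→b13/s1 L1-HIT; vc=[]
#3 0xde→b13/s1 L1-HIT; vc=[]
#4 0xd9→b13/s1 L1-HIT; vc=[]
#5 0x34→b3/s1 MISS; vc=[13]
#6 0xda→b13/s1 VC-HIT; vc=[3]
#7 0xdd→b13/s1 L1-HIT; vc=[3]
#8 0x7e→b7/s1 MISS; vc=[3,13]
#9 0xda→b13/s1 VC-HIT; vc=[3,7]
#10 0xd0→b13/s1 L1-HIT; vc=[3,7]
#11 0xda→b13/s1 L1-HIT; vc=[3,7]
#12 0xd5→b13/s1 L1-HIT; vc=[3,7]
#13 0xd3→b13/s1 L1-HIT; vc=[3,7]
#14 0x35→b3/s1 VC-HIT; vc=[13,7]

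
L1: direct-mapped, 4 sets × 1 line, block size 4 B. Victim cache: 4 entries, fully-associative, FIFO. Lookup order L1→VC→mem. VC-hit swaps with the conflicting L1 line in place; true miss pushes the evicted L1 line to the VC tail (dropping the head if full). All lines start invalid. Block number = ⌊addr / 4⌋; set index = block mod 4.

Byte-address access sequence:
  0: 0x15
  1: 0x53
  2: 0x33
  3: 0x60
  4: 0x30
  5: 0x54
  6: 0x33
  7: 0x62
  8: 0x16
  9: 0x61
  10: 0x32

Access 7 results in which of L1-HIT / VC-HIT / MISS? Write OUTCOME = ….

  [0] addr=0x15 blk=5 s=1: MISS | VC []
  [1] addr=0x53 blk=20 s=0: MISS | VC []
  [2] addr=0x33 blk=12 s=0: MISS | VC [20]
  [3] addr=0x60 blk=24 s=0: MISS | VC [20, 12]
  [4] addr=0x30 blk=12 s=0: VC-HIT | VC [20, 24]
  [5] addr=0x54 blk=21 s=1: MISS | VC [20, 24, 5]
  [6] addr=0x33 blk=12 s=0: L1-HIT | VC [20, 24, 5]
  [7] addr=0x62 blk=24 s=0: VC-HIT | VC [20, 12, 5]
  [8] addr=0x16 blk=5 s=1: VC-HIT | VC [20, 12, 21]
  [9] addr=0x61 blk=24 s=0: L1-HIT | VC [20, 12, 21]
  [10] addr=0x32 blk=12 s=0: VC-HIT | VC [20, 24, 21]

OUTCOME = VC-HIT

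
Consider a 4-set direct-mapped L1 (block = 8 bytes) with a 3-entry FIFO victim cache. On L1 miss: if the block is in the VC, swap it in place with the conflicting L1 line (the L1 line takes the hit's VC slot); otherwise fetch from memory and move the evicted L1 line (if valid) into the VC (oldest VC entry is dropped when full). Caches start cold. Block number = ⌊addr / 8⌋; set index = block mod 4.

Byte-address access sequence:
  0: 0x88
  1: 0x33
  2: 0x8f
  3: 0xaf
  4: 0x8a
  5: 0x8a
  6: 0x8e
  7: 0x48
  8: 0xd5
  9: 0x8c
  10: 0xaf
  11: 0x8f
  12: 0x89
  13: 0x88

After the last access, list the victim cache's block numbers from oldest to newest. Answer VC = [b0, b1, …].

0: 0x88 (blk 17, set 1) → MISS  vc=[]
1: 0x33 (blk 6, set 2) → MISS  vc=[]
2: 0x8f (blk 17, set 1) → L1-HIT  vc=[]
3: 0xaf (blk 21, set 1) → MISS  vc=[17]
4: 0x8a (blk 17, set 1) → VC-HIT  vc=[21]
5: 0x8a (blk 17, set 1) → L1-HIT  vc=[21]
6: 0x8e (blk 17, set 1) → L1-HIT  vc=[21]
7: 0x48 (blk 9, set 1) → MISS  vc=[21, 17]
8: 0xd5 (blk 26, set 2) → MISS  vc=[21, 17, 6]
9: 0x8c (blk 17, set 1) → VC-HIT  vc=[21, 9, 6]
10: 0xaf (blk 21, set 1) → VC-HIT  vc=[17, 9, 6]
11: 0x8f (blk 17, set 1) → VC-HIT  vc=[21, 9, 6]
12: 0x89 (blk 17, set 1) → L1-HIT  vc=[21, 9, 6]
13: 0x88 (blk 17, set 1) → L1-HIT  vc=[21, 9, 6]

VC = [21, 9, 6]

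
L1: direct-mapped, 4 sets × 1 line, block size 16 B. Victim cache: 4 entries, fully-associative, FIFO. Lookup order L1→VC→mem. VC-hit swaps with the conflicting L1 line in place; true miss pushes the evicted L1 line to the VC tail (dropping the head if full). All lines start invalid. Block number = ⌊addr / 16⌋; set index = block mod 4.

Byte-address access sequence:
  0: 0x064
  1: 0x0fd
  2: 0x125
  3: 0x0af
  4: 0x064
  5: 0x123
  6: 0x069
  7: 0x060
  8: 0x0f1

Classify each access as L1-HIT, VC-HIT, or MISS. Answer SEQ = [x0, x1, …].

SEQ = [MISS, MISS, MISS, MISS, VC-HIT, VC-HIT, VC-HIT, L1-HIT, L1-HIT]

0: 0x64 (blk 6, set 2) → MISS  vc=[]
1: 0xfd (blk 15, set 3) → MISS  vc=[]
2: 0x125 (blk 18, set 2) → MISS  vc=[6]
3: 0xaf (blk 10, set 2) → MISS  vc=[6, 18]
4: 0x64 (blk 6, set 2) → VC-HIT  vc=[10, 18]
5: 0x123 (blk 18, set 2) → VC-HIT  vc=[10, 6]
6: 0x69 (blk 6, set 2) → VC-HIT  vc=[10, 18]
7: 0x60 (blk 6, set 2) → L1-HIT  vc=[10, 18]
8: 0xf1 (blk 15, set 3) → L1-HIT  vc=[10, 18]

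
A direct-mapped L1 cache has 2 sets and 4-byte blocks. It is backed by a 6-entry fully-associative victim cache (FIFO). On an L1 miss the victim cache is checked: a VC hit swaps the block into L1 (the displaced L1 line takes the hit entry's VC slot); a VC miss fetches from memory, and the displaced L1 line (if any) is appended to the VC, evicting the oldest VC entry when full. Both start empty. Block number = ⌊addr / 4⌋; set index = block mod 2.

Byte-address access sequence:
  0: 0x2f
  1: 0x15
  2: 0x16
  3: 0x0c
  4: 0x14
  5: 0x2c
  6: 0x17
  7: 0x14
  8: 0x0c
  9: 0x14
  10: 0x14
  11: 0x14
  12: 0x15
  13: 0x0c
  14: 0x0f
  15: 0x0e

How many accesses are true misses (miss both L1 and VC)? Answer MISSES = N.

#0 0x2f→b11/s1 MISS; vc=[]
#1 0x15→b5/s1 MISS; vc=[11]
#2 0x16→b5/s1 L1-HIT; vc=[11]
#3 0xc→b3/s1 MISS; vc=[11,5]
#4 0x14→b5/s1 VC-HIT; vc=[11,3]
#5 0x2c→b11/s1 VC-HIT; vc=[5,3]
#6 0x17→b5/s1 VC-HIT; vc=[11,3]
#7 0x14→b5/s1 L1-HIT; vc=[11,3]
#8 0xc→b3/s1 VC-HIT; vc=[11,5]
#9 0x14→b5/s1 VC-HIT; vc=[11,3]
#10 0x14→b5/s1 L1-HIT; vc=[11,3]
#11 0x14→b5/s1 L1-HIT; vc=[11,3]
#12 0x15→b5/s1 L1-HIT; vc=[11,3]
#13 0xc→b3/s1 VC-HIT; vc=[11,5]
#14 0xf→b3/s1 L1-HIT; vc=[11,5]
#15 0xe→b3/s1 L1-HIT; vc=[11,5]

MISSES = 3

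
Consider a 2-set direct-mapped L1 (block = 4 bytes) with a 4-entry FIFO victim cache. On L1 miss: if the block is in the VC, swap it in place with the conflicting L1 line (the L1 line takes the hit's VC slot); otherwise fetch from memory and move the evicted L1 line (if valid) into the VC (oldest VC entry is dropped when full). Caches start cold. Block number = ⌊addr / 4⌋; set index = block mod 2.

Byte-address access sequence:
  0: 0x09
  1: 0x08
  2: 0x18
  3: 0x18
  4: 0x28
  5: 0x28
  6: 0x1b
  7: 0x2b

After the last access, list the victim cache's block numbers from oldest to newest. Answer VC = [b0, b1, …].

#0 0x9→b2/s0 MISS; vc=[]
#1 0x8→b2/s0 L1-HIT; vc=[]
#2 0x18→b6/s0 MISS; vc=[2]
#3 0x18→b6/s0 L1-HIT; vc=[2]
#4 0x28→b10/s0 MISS; vc=[2,6]
#5 0x28→b10/s0 L1-HIT; vc=[2,6]
#6 0x1b→b6/s0 VC-HIT; vc=[2,10]
#7 0x2b→b10/s0 VC-HIT; vc=[2,6]

VC = [2, 6]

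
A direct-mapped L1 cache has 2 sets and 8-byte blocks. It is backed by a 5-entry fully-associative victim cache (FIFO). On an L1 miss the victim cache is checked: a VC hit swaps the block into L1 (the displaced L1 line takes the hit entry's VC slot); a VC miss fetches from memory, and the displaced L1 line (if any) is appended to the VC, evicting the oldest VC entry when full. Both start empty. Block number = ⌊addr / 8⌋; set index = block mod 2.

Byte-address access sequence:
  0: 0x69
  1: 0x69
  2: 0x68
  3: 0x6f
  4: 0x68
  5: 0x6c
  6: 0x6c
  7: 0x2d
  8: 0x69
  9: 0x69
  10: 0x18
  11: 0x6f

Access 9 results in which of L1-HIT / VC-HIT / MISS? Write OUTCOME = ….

OUTCOME = L1-HIT

  [0] addr=0x69 blk=13 s=1: MISS | VC []
  [1] addr=0x69 blk=13 s=1: L1-HIT | VC []
  [2] addr=0x68 blk=13 s=1: L1-HIT | VC []
  [3] addr=0x6f blk=13 s=1: L1-HIT | VC []
  [4] addr=0x68 blk=13 s=1: L1-HIT | VC []
  [5] addr=0x6c blk=13 s=1: L1-HIT | VC []
  [6] addr=0x6c blk=13 s=1: L1-HIT | VC []
  [7] addr=0x2d blk=5 s=1: MISS | VC [13]
  [8] addr=0x69 blk=13 s=1: VC-HIT | VC [5]
  [9] addr=0x69 blk=13 s=1: L1-HIT | VC [5]
  [10] addr=0x18 blk=3 s=1: MISS | VC [5, 13]
  [11] addr=0x6f blk=13 s=1: VC-HIT | VC [5, 3]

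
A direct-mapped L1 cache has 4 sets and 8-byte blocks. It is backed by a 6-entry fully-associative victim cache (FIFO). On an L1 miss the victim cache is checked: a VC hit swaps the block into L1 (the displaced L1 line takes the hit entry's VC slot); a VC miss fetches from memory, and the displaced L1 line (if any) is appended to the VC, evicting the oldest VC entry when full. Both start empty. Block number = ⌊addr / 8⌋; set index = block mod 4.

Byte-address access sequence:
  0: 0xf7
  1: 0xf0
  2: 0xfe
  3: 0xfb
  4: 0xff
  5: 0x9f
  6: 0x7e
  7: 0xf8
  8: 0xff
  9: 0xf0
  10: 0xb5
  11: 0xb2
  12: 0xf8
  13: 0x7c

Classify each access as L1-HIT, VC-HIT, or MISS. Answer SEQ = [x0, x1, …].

SEQ = [MISS, L1-HIT, MISS, L1-HIT, L1-HIT, MISS, MISS, VC-HIT, L1-HIT, L1-HIT, MISS, L1-HIT, L1-HIT, VC-HIT]

#0 0xf7→b30/s2 MISS; vc=[]
#1 0xf0→b30/s2 L1-HIT; vc=[]
#2 0xfe→b31/s3 MISS; vc=[]
#3 0xfb→b31/s3 L1-HIT; vc=[]
#4 0xff→b31/s3 L1-HIT; vc=[]
#5 0x9f→b19/s3 MISS; vc=[31]
#6 0x7e→b15/s3 MISS; vc=[31,19]
#7 0xf8→b31/s3 VC-HIT; vc=[15,19]
#8 0xff→b31/s3 L1-HIT; vc=[15,19]
#9 0xf0→b30/s2 L1-HIT; vc=[15,19]
#10 0xb5→b22/s2 MISS; vc=[15,19,30]
#11 0xb2→b22/s2 L1-HIT; vc=[15,19,30]
#12 0xf8→b31/s3 L1-HIT; vc=[15,19,30]
#13 0x7c→b15/s3 VC-HIT; vc=[31,19,30]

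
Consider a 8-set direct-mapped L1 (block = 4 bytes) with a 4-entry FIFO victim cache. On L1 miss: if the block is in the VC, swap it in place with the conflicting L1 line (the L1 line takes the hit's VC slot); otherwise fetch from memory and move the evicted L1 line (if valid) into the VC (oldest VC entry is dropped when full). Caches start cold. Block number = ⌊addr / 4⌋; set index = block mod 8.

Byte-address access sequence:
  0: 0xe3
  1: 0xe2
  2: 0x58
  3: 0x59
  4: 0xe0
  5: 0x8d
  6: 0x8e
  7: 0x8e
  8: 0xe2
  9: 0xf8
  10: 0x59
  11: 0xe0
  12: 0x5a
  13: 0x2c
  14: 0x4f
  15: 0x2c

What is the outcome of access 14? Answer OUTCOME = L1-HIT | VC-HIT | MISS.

  [0] addr=0xe3 blk=56 s=0: MISS | VC []
  [1] addr=0xe2 blk=56 s=0: L1-HIT | VC []
  [2] addr=0x58 blk=22 s=6: MISS | VC []
  [3] addr=0x59 blk=22 s=6: L1-HIT | VC []
  [4] addr=0xe0 blk=56 s=0: L1-HIT | VC []
  [5] addr=0x8d blk=35 s=3: MISS | VC []
  [6] addr=0x8e blk=35 s=3: L1-HIT | VC []
  [7] addr=0x8e blk=35 s=3: L1-HIT | VC []
  [8] addr=0xe2 blk=56 s=0: L1-HIT | VC []
  [9] addr=0xf8 blk=62 s=6: MISS | VC [22]
  [10] addr=0x59 blk=22 s=6: VC-HIT | VC [62]
  [11] addr=0xe0 blk=56 s=0: L1-HIT | VC [62]
  [12] addr=0x5a blk=22 s=6: L1-HIT | VC [62]
  [13] addr=0x2c blk=11 s=3: MISS | VC [62, 35]
  [14] addr=0x4f blk=19 s=3: MISS | VC [62, 35, 11]
  [15] addr=0x2c blk=11 s=3: VC-HIT | VC [62, 35, 19]

OUTCOME = MISS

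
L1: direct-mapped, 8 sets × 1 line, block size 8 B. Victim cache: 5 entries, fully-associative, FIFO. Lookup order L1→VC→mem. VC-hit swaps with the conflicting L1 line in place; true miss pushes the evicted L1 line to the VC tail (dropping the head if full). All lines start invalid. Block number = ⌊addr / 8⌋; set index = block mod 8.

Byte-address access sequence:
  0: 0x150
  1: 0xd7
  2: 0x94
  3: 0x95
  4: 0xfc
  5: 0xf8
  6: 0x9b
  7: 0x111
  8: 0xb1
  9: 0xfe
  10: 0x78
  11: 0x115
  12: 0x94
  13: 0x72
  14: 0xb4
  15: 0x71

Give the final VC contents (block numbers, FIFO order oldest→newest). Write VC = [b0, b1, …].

VC = [42, 26, 34, 31, 22]

0: 0x150 (blk 42, set 2) → MISS  vc=[]
1: 0xd7 (blk 26, set 2) → MISS  vc=[42]
2: 0x94 (blk 18, set 2) → MISS  vc=[42, 26]
3: 0x95 (blk 18, set 2) → L1-HIT  vc=[42, 26]
4: 0xfc (blk 31, set 7) → MISS  vc=[42, 26]
5: 0xf8 (blk 31, set 7) → L1-HIT  vc=[42, 26]
6: 0x9b (blk 19, set 3) → MISS  vc=[42, 26]
7: 0x111 (blk 34, set 2) → MISS  vc=[42, 26, 18]
8: 0xb1 (blk 22, set 6) → MISS  vc=[42, 26, 18]
9: 0xfe (blk 31, set 7) → L1-HIT  vc=[42, 26, 18]
10: 0x78 (blk 15, set 7) → MISS  vc=[42, 26, 18, 31]
11: 0x115 (blk 34, set 2) → L1-HIT  vc=[42, 26, 18, 31]
12: 0x94 (blk 18, set 2) → VC-HIT  vc=[42, 26, 34, 31]
13: 0x72 (blk 14, set 6) → MISS  vc=[42, 26, 34, 31, 22]
14: 0xb4 (blk 22, set 6) → VC-HIT  vc=[42, 26, 34, 31, 14]
15: 0x71 (blk 14, set 6) → VC-HIT  vc=[42, 26, 34, 31, 22]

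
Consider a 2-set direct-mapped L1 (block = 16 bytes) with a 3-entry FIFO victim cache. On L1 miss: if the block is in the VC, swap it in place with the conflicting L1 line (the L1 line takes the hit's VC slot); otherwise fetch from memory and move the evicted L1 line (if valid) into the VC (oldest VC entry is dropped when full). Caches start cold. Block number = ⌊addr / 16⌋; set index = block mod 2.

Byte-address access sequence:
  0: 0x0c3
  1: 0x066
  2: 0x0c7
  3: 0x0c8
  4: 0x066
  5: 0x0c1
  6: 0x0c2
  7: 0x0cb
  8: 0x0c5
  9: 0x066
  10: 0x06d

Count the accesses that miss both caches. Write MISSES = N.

0: 0xc3 (blk 12, set 0) → MISS  vc=[]
1: 0x66 (blk 6, set 0) → MISS  vc=[12]
2: 0xc7 (blk 12, set 0) → VC-HIT  vc=[6]
3: 0xc8 (blk 12, set 0) → L1-HIT  vc=[6]
4: 0x66 (blk 6, set 0) → VC-HIT  vc=[12]
5: 0xc1 (blk 12, set 0) → VC-HIT  vc=[6]
6: 0xc2 (blk 12, set 0) → L1-HIT  vc=[6]
7: 0xcb (blk 12, set 0) → L1-HIT  vc=[6]
8: 0xc5 (blk 12, set 0) → L1-HIT  vc=[6]
9: 0x66 (blk 6, set 0) → VC-HIT  vc=[12]
10: 0x6d (blk 6, set 0) → L1-HIT  vc=[12]

MISSES = 2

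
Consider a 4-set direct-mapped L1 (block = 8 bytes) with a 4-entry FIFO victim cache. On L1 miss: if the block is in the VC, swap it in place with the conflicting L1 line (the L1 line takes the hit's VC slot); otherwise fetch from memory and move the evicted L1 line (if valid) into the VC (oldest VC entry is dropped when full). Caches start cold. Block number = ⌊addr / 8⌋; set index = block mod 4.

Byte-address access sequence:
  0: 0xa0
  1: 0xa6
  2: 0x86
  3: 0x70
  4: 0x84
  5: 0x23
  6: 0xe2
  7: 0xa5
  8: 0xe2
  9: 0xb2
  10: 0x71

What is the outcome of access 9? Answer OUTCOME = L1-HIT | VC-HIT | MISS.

0: 0xa0 (blk 20, set 0) → MISS  vc=[]
1: 0xa6 (blk 20, set 0) → L1-HIT  vc=[]
2: 0x86 (blk 16, set 0) → MISS  vc=[20]
3: 0x70 (blk 14, set 2) → MISS  vc=[20]
4: 0x84 (blk 16, set 0) → L1-HIT  vc=[20]
5: 0x23 (blk 4, set 0) → MISS  vc=[20, 16]
6: 0xe2 (blk 28, set 0) → MISS  vc=[20, 16, 4]
7: 0xa5 (blk 20, set 0) → VC-HIT  vc=[28, 16, 4]
8: 0xe2 (blk 28, set 0) → VC-HIT  vc=[20, 16, 4]
9: 0xb2 (blk 22, set 2) → MISS  vc=[20, 16, 4, 14]
10: 0x71 (blk 14, set 2) → VC-HIT  vc=[20, 16, 4, 22]

OUTCOME = MISS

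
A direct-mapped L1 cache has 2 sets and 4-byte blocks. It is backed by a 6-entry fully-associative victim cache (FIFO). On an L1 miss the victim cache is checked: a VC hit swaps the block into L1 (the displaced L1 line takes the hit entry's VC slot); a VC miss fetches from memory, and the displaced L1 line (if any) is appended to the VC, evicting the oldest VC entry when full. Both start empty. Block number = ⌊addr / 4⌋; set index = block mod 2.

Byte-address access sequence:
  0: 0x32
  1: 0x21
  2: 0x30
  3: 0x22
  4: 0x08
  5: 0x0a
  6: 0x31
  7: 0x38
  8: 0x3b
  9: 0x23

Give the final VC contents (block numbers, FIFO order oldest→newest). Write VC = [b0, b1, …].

#0 0x32→b12/s0 MISS; vc=[]
#1 0x21→b8/s0 MISS; vc=[12]
#2 0x30→b12/s0 VC-HIT; vc=[8]
#3 0x22→b8/s0 VC-HIT; vc=[12]
#4 0x8→b2/s0 MISS; vc=[12,8]
#5 0xa→b2/s0 L1-HIT; vc=[12,8]
#6 0x31→b12/s0 VC-HIT; vc=[2,8]
#7 0x38→b14/s0 MISS; vc=[2,8,12]
#8 0x3b→b14/s0 L1-HIT; vc=[2,8,12]
#9 0x23→b8/s0 VC-HIT; vc=[2,14,12]

VC = [2, 14, 12]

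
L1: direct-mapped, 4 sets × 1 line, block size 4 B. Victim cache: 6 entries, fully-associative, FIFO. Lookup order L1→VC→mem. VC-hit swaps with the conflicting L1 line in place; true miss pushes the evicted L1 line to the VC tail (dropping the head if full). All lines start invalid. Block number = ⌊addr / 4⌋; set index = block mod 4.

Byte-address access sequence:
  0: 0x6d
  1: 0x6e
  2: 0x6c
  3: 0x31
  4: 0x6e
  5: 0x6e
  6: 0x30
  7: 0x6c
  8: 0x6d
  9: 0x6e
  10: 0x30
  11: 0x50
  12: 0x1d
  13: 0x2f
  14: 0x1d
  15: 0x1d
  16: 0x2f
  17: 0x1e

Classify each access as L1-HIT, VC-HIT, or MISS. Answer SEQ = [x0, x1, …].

SEQ = [MISS, L1-HIT, L1-HIT, MISS, L1-HIT, L1-HIT, L1-HIT, L1-HIT, L1-HIT, L1-HIT, L1-HIT, MISS, MISS, MISS, VC-HIT, L1-HIT, VC-HIT, VC-HIT]

#0 0x6d→b27/s3 MISS; vc=[]
#1 0x6e→b27/s3 L1-HIT; vc=[]
#2 0x6c→b27/s3 L1-HIT; vc=[]
#3 0x31→b12/s0 MISS; vc=[]
#4 0x6e→b27/s3 L1-HIT; vc=[]
#5 0x6e→b27/s3 L1-HIT; vc=[]
#6 0x30→b12/s0 L1-HIT; vc=[]
#7 0x6c→b27/s3 L1-HIT; vc=[]
#8 0x6d→b27/s3 L1-HIT; vc=[]
#9 0x6e→b27/s3 L1-HIT; vc=[]
#10 0x30→b12/s0 L1-HIT; vc=[]
#11 0x50→b20/s0 MISS; vc=[12]
#12 0x1d→b7/s3 MISS; vc=[12,27]
#13 0x2f→b11/s3 MISS; vc=[12,27,7]
#14 0x1d→b7/s3 VC-HIT; vc=[12,27,11]
#15 0x1d→b7/s3 L1-HIT; vc=[12,27,11]
#16 0x2f→b11/s3 VC-HIT; vc=[12,27,7]
#17 0x1e→b7/s3 VC-HIT; vc=[12,27,11]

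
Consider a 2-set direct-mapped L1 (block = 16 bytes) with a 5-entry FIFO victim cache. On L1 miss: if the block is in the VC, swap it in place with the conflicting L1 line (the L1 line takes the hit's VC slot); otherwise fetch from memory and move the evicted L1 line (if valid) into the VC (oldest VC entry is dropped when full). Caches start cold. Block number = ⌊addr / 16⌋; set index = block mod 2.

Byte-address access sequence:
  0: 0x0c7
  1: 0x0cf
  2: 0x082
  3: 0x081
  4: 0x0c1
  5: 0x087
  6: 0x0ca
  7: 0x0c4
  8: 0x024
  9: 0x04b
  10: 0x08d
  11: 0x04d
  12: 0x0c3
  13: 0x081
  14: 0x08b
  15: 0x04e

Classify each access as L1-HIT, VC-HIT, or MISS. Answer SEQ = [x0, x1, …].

0: 0xc7 (blk 12, set 0) → MISS  vc=[]
1: 0xcf (blk 12, set 0) → L1-HIT  vc=[]
2: 0x82 (blk 8, set 0) → MISS  vc=[12]
3: 0x81 (blk 8, set 0) → L1-HIT  vc=[12]
4: 0xc1 (blk 12, set 0) → VC-HIT  vc=[8]
5: 0x87 (blk 8, set 0) → VC-HIT  vc=[12]
6: 0xca (blk 12, set 0) → VC-HIT  vc=[8]
7: 0xc4 (blk 12, set 0) → L1-HIT  vc=[8]
8: 0x24 (blk 2, set 0) → MISS  vc=[8, 12]
9: 0x4b (blk 4, set 0) → MISS  vc=[8, 12, 2]
10: 0x8d (blk 8, set 0) → VC-HIT  vc=[4, 12, 2]
11: 0x4d (blk 4, set 0) → VC-HIT  vc=[8, 12, 2]
12: 0xc3 (blk 12, set 0) → VC-HIT  vc=[8, 4, 2]
13: 0x81 (blk 8, set 0) → VC-HIT  vc=[12, 4, 2]
14: 0x8b (blk 8, set 0) → L1-HIT  vc=[12, 4, 2]
15: 0x4e (blk 4, set 0) → VC-HIT  vc=[12, 8, 2]

SEQ = [MISS, L1-HIT, MISS, L1-HIT, VC-HIT, VC-HIT, VC-HIT, L1-HIT, MISS, MISS, VC-HIT, VC-HIT, VC-HIT, VC-HIT, L1-HIT, VC-HIT]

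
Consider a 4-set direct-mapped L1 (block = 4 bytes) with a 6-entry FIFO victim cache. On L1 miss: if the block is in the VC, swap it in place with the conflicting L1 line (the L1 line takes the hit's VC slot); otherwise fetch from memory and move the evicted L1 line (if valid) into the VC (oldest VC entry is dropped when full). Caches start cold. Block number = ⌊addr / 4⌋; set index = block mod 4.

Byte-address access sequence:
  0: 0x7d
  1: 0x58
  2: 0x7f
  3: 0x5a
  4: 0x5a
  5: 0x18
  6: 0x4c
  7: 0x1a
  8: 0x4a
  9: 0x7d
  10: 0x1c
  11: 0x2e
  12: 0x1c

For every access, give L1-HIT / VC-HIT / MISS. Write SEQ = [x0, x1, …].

SEQ = [MISS, MISS, L1-HIT, L1-HIT, L1-HIT, MISS, MISS, L1-HIT, MISS, VC-HIT, MISS, MISS, VC-HIT]

  [0] addr=0x7d blk=31 s=3: MISS | VC []
  [1] addr=0x58 blk=22 s=2: MISS | VC []
  [2] addr=0x7f blk=31 s=3: L1-HIT | VC []
  [3] addr=0x5a blk=22 s=2: L1-HIT | VC []
  [4] addr=0x5a blk=22 s=2: L1-HIT | VC []
  [5] addr=0x18 blk=6 s=2: MISS | VC [22]
  [6] addr=0x4c blk=19 s=3: MISS | VC [22, 31]
  [7] addr=0x1a blk=6 s=2: L1-HIT | VC [22, 31]
  [8] addr=0x4a blk=18 s=2: MISS | VC [22, 31, 6]
  [9] addr=0x7d blk=31 s=3: VC-HIT | VC [22, 19, 6]
  [10] addr=0x1c blk=7 s=3: MISS | VC [22, 19, 6, 31]
  [11] addr=0x2e blk=11 s=3: MISS | VC [22, 19, 6, 31, 7]
  [12] addr=0x1c blk=7 s=3: VC-HIT | VC [22, 19, 6, 31, 11]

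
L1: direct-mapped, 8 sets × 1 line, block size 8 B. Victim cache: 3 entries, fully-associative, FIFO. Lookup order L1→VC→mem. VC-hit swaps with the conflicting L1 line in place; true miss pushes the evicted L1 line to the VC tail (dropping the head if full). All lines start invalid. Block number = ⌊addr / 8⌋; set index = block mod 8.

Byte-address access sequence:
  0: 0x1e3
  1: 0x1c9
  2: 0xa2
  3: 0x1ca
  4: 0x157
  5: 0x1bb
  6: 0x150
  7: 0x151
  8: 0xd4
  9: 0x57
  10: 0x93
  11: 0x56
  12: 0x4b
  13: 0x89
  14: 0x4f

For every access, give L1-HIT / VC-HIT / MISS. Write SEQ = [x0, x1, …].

  [0] addr=0x1e3 blk=60 s=4: MISS | VC []
  [1] addr=0x1c9 blk=57 s=1: MISS | VC []
  [2] addr=0xa2 blk=20 s=4: MISS | VC [60]
  [3] addr=0x1ca blk=57 s=1: L1-HIT | VC [60]
  [4] addr=0x157 blk=42 s=2: MISS | VC [60]
  [5] addr=0x1bb blk=55 s=7: MISS | VC [60]
  [6] addr=0x150 blk=42 s=2: L1-HIT | VC [60]
  [7] addr=0x151 blk=42 s=2: L1-HIT | VC [60]
  [8] addr=0xd4 blk=26 s=2: MISS | VC [60, 42]
  [9] addr=0x57 blk=10 s=2: MISS | VC [60, 42, 26]
  [10] addr=0x93 blk=18 s=2: MISS | VC [42, 26, 10]
  [11] addr=0x56 blk=10 s=2: VC-HIT | VC [42, 26, 18]
  [12] addr=0x4b blk=9 s=1: MISS | VC [26, 18, 57]
  [13] addr=0x89 blk=17 s=1: MISS | VC [18, 57, 9]
  [14] addr=0x4f blk=9 s=1: VC-HIT | VC [18, 57, 17]

SEQ = [MISS, MISS, MISS, L1-HIT, MISS, MISS, L1-HIT, L1-HIT, MISS, MISS, MISS, VC-HIT, MISS, MISS, VC-HIT]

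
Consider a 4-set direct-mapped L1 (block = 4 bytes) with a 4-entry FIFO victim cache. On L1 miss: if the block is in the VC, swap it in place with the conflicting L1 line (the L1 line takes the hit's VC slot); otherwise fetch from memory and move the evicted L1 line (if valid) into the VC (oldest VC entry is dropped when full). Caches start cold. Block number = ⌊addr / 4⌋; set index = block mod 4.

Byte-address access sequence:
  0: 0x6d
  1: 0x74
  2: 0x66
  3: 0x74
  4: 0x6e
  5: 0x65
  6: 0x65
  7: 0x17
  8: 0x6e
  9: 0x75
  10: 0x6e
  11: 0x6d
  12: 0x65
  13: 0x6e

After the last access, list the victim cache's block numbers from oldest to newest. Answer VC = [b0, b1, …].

VC = [5, 29]

  [0] addr=0x6d blk=27 s=3: MISS | VC []
  [1] addr=0x74 blk=29 s=1: MISS | VC []
  [2] addr=0x66 blk=25 s=1: MISS | VC [29]
  [3] addr=0x74 blk=29 s=1: VC-HIT | VC [25]
  [4] addr=0x6e blk=27 s=3: L1-HIT | VC [25]
  [5] addr=0x65 blk=25 s=1: VC-HIT | VC [29]
  [6] addr=0x65 blk=25 s=1: L1-HIT | VC [29]
  [7] addr=0x17 blk=5 s=1: MISS | VC [29, 25]
  [8] addr=0x6e blk=27 s=3: L1-HIT | VC [29, 25]
  [9] addr=0x75 blk=29 s=1: VC-HIT | VC [5, 25]
  [10] addr=0x6e blk=27 s=3: L1-HIT | VC [5, 25]
  [11] addr=0x6d blk=27 s=3: L1-HIT | VC [5, 25]
  [12] addr=0x65 blk=25 s=1: VC-HIT | VC [5, 29]
  [13] addr=0x6e blk=27 s=3: L1-HIT | VC [5, 29]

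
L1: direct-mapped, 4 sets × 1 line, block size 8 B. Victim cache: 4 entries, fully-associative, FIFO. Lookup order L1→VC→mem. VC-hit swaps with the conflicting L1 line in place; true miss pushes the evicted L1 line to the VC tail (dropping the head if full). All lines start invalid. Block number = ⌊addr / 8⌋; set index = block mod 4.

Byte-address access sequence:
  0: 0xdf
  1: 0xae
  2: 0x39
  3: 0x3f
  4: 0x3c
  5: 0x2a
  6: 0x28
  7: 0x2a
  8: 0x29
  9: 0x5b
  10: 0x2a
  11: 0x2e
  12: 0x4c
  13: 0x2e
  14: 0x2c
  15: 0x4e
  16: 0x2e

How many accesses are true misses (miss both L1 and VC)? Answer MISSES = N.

MISSES = 6

#0 0xdf→b27/s3 MISS; vc=[]
#1 0xae→b21/s1 MISS; vc=[]
#2 0x39→b7/s3 MISS; vc=[27]
#3 0x3f→b7/s3 L1-HIT; vc=[27]
#4 0x3c→b7/s3 L1-HIT; vc=[27]
#5 0x2a→b5/s1 MISS; vc=[27,21]
#6 0x28→b5/s1 L1-HIT; vc=[27,21]
#7 0x2a→b5/s1 L1-HIT; vc=[27,21]
#8 0x29→b5/s1 L1-HIT; vc=[27,21]
#9 0x5b→b11/s3 MISS; vc=[27,21,7]
#10 0x2a→b5/s1 L1-HIT; vc=[27,21,7]
#11 0x2e→b5/s1 L1-HIT; vc=[27,21,7]
#12 0x4c→b9/s1 MISS; vc=[27,21,7,5]
#13 0x2e→b5/s1 VC-HIT; vc=[27,21,7,9]
#14 0x2c→b5/s1 L1-HIT; vc=[27,21,7,9]
#15 0x4e→b9/s1 VC-HIT; vc=[27,21,7,5]
#16 0x2e→b5/s1 VC-HIT; vc=[27,21,7,9]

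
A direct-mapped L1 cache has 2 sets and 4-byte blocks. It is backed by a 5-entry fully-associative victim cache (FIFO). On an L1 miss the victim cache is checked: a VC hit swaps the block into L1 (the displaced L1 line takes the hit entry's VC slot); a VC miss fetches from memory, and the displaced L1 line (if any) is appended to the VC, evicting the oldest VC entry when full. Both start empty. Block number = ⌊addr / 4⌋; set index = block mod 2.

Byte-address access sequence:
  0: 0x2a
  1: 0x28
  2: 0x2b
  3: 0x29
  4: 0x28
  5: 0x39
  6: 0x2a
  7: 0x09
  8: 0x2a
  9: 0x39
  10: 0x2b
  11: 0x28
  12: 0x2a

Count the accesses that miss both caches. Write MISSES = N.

MISSES = 3

#0 0x2a→b10/s0 MISS; vc=[]
#1 0x28→b10/s0 L1-HIT; vc=[]
#2 0x2b→b10/s0 L1-HIT; vc=[]
#3 0x29→b10/s0 L1-HIT; vc=[]
#4 0x28→b10/s0 L1-HIT; vc=[]
#5 0x39→b14/s0 MISS; vc=[10]
#6 0x2a→b10/s0 VC-HIT; vc=[14]
#7 0x9→b2/s0 MISS; vc=[14,10]
#8 0x2a→b10/s0 VC-HIT; vc=[14,2]
#9 0x39→b14/s0 VC-HIT; vc=[10,2]
#10 0x2b→b10/s0 VC-HIT; vc=[14,2]
#11 0x28→b10/s0 L1-HIT; vc=[14,2]
#12 0x2a→b10/s0 L1-HIT; vc=[14,2]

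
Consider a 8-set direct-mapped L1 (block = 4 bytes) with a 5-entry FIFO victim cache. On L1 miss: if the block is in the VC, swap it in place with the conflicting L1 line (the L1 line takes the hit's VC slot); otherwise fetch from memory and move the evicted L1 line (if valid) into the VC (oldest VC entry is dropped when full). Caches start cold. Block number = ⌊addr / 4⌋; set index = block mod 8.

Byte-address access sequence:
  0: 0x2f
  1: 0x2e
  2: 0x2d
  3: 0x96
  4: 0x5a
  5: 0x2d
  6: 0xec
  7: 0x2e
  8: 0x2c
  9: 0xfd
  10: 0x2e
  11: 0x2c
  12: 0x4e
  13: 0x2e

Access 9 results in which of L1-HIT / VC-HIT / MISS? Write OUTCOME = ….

OUTCOME = MISS

  [0] addr=0x2f blk=11 s=3: MISS | VC []
  [1] addr=0x2e blk=11 s=3: L1-HIT | VC []
  [2] addr=0x2d blk=11 s=3: L1-HIT | VC []
  [3] addr=0x96 blk=37 s=5: MISS | VC []
  [4] addr=0x5a blk=22 s=6: MISS | VC []
  [5] addr=0x2d blk=11 s=3: L1-HIT | VC []
  [6] addr=0xec blk=59 s=3: MISS | VC [11]
  [7] addr=0x2e blk=11 s=3: VC-HIT | VC [59]
  [8] addr=0x2c blk=11 s=3: L1-HIT | VC [59]
  [9] addr=0xfd blk=63 s=7: MISS | VC [59]
  [10] addr=0x2e blk=11 s=3: L1-HIT | VC [59]
  [11] addr=0x2c blk=11 s=3: L1-HIT | VC [59]
  [12] addr=0x4e blk=19 s=3: MISS | VC [59, 11]
  [13] addr=0x2e blk=11 s=3: VC-HIT | VC [59, 19]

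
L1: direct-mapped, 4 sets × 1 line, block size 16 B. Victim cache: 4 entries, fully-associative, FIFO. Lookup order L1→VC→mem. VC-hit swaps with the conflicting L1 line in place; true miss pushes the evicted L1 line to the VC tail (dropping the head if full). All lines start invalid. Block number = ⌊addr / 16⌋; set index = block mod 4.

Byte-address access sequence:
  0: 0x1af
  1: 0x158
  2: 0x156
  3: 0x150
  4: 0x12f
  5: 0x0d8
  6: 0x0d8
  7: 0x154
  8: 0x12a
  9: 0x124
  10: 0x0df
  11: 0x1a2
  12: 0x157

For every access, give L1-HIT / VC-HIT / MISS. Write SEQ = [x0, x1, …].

SEQ = [MISS, MISS, L1-HIT, L1-HIT, MISS, MISS, L1-HIT, VC-HIT, L1-HIT, L1-HIT, VC-HIT, VC-HIT, VC-HIT]

0: 0x1af (blk 26, set 2) → MISS  vc=[]
1: 0x158 (blk 21, set 1) → MISS  vc=[]
2: 0x156 (blk 21, set 1) → L1-HIT  vc=[]
3: 0x150 (blk 21, set 1) → L1-HIT  vc=[]
4: 0x12f (blk 18, set 2) → MISS  vc=[26]
5: 0xd8 (blk 13, set 1) → MISS  vc=[26, 21]
6: 0xd8 (blk 13, set 1) → L1-HIT  vc=[26, 21]
7: 0x154 (blk 21, set 1) → VC-HIT  vc=[26, 13]
8: 0x12a (blk 18, set 2) → L1-HIT  vc=[26, 13]
9: 0x124 (blk 18, set 2) → L1-HIT  vc=[26, 13]
10: 0xdf (blk 13, set 1) → VC-HIT  vc=[26, 21]
11: 0x1a2 (blk 26, set 2) → VC-HIT  vc=[18, 21]
12: 0x157 (blk 21, set 1) → VC-HIT  vc=[18, 13]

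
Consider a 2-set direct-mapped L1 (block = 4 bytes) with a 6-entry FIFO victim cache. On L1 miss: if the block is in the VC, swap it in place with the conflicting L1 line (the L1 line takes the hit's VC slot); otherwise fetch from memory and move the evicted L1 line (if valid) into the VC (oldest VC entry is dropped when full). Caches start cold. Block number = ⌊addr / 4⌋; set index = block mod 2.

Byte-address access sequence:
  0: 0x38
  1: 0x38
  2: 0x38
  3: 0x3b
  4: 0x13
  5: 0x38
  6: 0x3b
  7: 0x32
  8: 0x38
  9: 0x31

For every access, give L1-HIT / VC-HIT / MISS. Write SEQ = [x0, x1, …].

  [0] addr=0x38 blk=14 s=0: MISS | VC []
  [1] addr=0x38 blk=14 s=0: L1-HIT | VC []
  [2] addr=0x38 blk=14 s=0: L1-HIT | VC []
  [3] addr=0x3b blk=14 s=0: L1-HIT | VC []
  [4] addr=0x13 blk=4 s=0: MISS | VC [14]
  [5] addr=0x38 blk=14 s=0: VC-HIT | VC [4]
  [6] addr=0x3b blk=14 s=0: L1-HIT | VC [4]
  [7] addr=0x32 blk=12 s=0: MISS | VC [4, 14]
  [8] addr=0x38 blk=14 s=0: VC-HIT | VC [4, 12]
  [9] addr=0x31 blk=12 s=0: VC-HIT | VC [4, 14]

SEQ = [MISS, L1-HIT, L1-HIT, L1-HIT, MISS, VC-HIT, L1-HIT, MISS, VC-HIT, VC-HIT]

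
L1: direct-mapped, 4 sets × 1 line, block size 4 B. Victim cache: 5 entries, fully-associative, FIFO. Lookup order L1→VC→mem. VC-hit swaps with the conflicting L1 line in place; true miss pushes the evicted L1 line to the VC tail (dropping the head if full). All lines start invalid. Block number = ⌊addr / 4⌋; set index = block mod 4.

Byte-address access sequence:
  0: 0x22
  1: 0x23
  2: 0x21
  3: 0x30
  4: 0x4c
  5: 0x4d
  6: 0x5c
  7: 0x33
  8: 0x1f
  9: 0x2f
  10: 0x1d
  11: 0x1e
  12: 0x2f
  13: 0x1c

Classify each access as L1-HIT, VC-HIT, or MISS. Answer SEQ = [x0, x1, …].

0: 0x22 (blk 8, set 0) → MISS  vc=[]
1: 0x23 (blk 8, set 0) → L1-HIT  vc=[]
2: 0x21 (blk 8, set 0) → L1-HIT  vc=[]
3: 0x30 (blk 12, set 0) → MISS  vc=[8]
4: 0x4c (blk 19, set 3) → MISS  vc=[8]
5: 0x4d (blk 19, set 3) → L1-HIT  vc=[8]
6: 0x5c (blk 23, set 3) → MISS  vc=[8, 19]
7: 0x33 (blk 12, set 0) → L1-HIT  vc=[8, 19]
8: 0x1f (blk 7, set 3) → MISS  vc=[8, 19, 23]
9: 0x2f (blk 11, set 3) → MISS  vc=[8, 19, 23, 7]
10: 0x1d (blk 7, set 3) → VC-HIT  vc=[8, 19, 23, 11]
11: 0x1e (blk 7, set 3) → L1-HIT  vc=[8, 19, 23, 11]
12: 0x2f (blk 11, set 3) → VC-HIT  vc=[8, 19, 23, 7]
13: 0x1c (blk 7, set 3) → VC-HIT  vc=[8, 19, 23, 11]

SEQ = [MISS, L1-HIT, L1-HIT, MISS, MISS, L1-HIT, MISS, L1-HIT, MISS, MISS, VC-HIT, L1-HIT, VC-HIT, VC-HIT]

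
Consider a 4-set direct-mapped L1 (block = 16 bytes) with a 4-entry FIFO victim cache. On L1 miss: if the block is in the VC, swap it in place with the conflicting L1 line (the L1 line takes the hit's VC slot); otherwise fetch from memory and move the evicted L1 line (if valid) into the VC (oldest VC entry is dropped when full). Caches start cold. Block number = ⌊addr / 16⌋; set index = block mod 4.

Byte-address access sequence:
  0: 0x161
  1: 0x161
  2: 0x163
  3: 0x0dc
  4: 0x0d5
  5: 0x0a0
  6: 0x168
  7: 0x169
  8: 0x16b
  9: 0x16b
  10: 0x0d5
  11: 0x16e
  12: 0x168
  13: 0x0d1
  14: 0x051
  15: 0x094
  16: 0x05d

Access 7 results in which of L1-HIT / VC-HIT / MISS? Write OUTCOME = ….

OUTCOME = L1-HIT

#0 0x161→b22/s2 MISS; vc=[]
#1 0x161→b22/s2 L1-HIT; vc=[]
#2 0x163→b22/s2 L1-HIT; vc=[]
#3 0xdc→b13/s1 MISS; vc=[]
#4 0xd5→b13/s1 L1-HIT; vc=[]
#5 0xa0→b10/s2 MISS; vc=[22]
#6 0x168→b22/s2 VC-HIT; vc=[10]
#7 0x169→b22/s2 L1-HIT; vc=[10]
#8 0x16b→b22/s2 L1-HIT; vc=[10]
#9 0x16b→b22/s2 L1-HIT; vc=[10]
#10 0xd5→b13/s1 L1-HIT; vc=[10]
#11 0x16e→b22/s2 L1-HIT; vc=[10]
#12 0x168→b22/s2 L1-HIT; vc=[10]
#13 0xd1→b13/s1 L1-HIT; vc=[10]
#14 0x51→b5/s1 MISS; vc=[10,13]
#15 0x94→b9/s1 MISS; vc=[10,13,5]
#16 0x5d→b5/s1 VC-HIT; vc=[10,13,9]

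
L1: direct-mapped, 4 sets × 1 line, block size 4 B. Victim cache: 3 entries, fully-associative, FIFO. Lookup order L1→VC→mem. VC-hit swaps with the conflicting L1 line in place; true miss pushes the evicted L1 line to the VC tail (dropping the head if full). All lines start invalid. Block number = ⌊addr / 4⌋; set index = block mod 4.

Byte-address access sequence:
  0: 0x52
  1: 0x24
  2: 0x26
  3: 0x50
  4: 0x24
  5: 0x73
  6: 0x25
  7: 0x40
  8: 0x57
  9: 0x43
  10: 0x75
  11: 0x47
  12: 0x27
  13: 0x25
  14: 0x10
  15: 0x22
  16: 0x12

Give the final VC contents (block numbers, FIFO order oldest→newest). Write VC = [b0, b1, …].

0: 0x52 (blk 20, set 0) → MISS  vc=[]
1: 0x24 (blk 9, set 1) → MISS  vc=[]
2: 0x26 (blk 9, set 1) → L1-HIT  vc=[]
3: 0x50 (blk 20, set 0) → L1-HIT  vc=[]
4: 0x24 (blk 9, set 1) → L1-HIT  vc=[]
5: 0x73 (blk 28, set 0) → MISS  vc=[20]
6: 0x25 (blk 9, set 1) → L1-HIT  vc=[20]
7: 0x40 (blk 16, set 0) → MISS  vc=[20, 28]
8: 0x57 (blk 21, set 1) → MISS  vc=[20, 28, 9]
9: 0x43 (blk 16, set 0) → L1-HIT  vc=[20, 28, 9]
10: 0x75 (blk 29, set 1) → MISS  vc=[28, 9, 21]
11: 0x47 (blk 17, set 1) → MISS  vc=[9, 21, 29]
12: 0x27 (blk 9, set 1) → VC-HIT  vc=[17, 21, 29]
13: 0x25 (blk 9, set 1) → L1-HIT  vc=[17, 21, 29]
14: 0x10 (blk 4, set 0) → MISS  vc=[21, 29, 16]
15: 0x22 (blk 8, set 0) → MISS  vc=[29, 16, 4]
16: 0x12 (blk 4, set 0) → VC-HIT  vc=[29, 16, 8]

VC = [29, 16, 8]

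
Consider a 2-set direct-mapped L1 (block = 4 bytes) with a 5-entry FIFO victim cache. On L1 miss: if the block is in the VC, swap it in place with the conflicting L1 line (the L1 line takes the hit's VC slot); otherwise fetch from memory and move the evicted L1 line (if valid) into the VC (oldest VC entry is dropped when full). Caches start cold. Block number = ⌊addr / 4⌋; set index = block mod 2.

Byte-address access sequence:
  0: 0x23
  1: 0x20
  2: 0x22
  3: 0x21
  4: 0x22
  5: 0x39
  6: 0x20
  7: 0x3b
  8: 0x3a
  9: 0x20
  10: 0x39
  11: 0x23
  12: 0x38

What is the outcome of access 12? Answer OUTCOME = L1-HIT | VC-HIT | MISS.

0: 0x23 (blk 8, set 0) → MISS  vc=[]
1: 0x20 (blk 8, set 0) → L1-HIT  vc=[]
2: 0x22 (blk 8, set 0) → L1-HIT  vc=[]
3: 0x21 (blk 8, set 0) → L1-HIT  vc=[]
4: 0x22 (blk 8, set 0) → L1-HIT  vc=[]
5: 0x39 (blk 14, set 0) → MISS  vc=[8]
6: 0x20 (blk 8, set 0) → VC-HIT  vc=[14]
7: 0x3b (blk 14, set 0) → VC-HIT  vc=[8]
8: 0x3a (blk 14, set 0) → L1-HIT  vc=[8]
9: 0x20 (blk 8, set 0) → VC-HIT  vc=[14]
10: 0x39 (blk 14, set 0) → VC-HIT  vc=[8]
11: 0x23 (blk 8, set 0) → VC-HIT  vc=[14]
12: 0x38 (blk 14, set 0) → VC-HIT  vc=[8]

OUTCOME = VC-HIT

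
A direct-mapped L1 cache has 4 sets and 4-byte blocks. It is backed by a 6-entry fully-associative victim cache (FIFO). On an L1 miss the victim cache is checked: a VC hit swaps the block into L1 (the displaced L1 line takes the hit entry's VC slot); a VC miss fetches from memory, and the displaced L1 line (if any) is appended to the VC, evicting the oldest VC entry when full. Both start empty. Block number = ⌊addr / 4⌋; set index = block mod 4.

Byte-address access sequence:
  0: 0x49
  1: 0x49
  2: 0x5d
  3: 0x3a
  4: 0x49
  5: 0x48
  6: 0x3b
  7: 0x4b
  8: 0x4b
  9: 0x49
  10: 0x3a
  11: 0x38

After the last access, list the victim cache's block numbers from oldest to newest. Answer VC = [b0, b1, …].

VC = [18]

  [0] addr=0x49 blk=18 s=2: MISS | VC []
  [1] addr=0x49 blk=18 s=2: L1-HIT | VC []
  [2] addr=0x5d blk=23 s=3: MISS | VC []
  [3] addr=0x3a blk=14 s=2: MISS | VC [18]
  [4] addr=0x49 blk=18 s=2: VC-HIT | VC [14]
  [5] addr=0x48 blk=18 s=2: L1-HIT | VC [14]
  [6] addr=0x3b blk=14 s=2: VC-HIT | VC [18]
  [7] addr=0x4b blk=18 s=2: VC-HIT | VC [14]
  [8] addr=0x4b blk=18 s=2: L1-HIT | VC [14]
  [9] addr=0x49 blk=18 s=2: L1-HIT | VC [14]
  [10] addr=0x3a blk=14 s=2: VC-HIT | VC [18]
  [11] addr=0x38 blk=14 s=2: L1-HIT | VC [18]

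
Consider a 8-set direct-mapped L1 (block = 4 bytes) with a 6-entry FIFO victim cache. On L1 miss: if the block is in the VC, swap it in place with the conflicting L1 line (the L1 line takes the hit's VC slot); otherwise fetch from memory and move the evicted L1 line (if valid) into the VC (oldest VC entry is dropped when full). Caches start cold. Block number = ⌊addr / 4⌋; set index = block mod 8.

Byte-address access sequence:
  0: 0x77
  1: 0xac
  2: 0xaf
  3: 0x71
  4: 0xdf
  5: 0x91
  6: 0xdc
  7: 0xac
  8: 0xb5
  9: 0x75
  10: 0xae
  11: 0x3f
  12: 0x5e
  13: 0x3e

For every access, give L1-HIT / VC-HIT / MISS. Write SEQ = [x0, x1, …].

0: 0x77 (blk 29, set 5) → MISS  vc=[]
1: 0xac (blk 43, set 3) → MISS  vc=[]
2: 0xaf (blk 43, set 3) → L1-HIT  vc=[]
3: 0x71 (blk 28, set 4) → MISS  vc=[]
4: 0xdf (blk 55, set 7) → MISS  vc=[]
5: 0x91 (blk 36, set 4) → MISS  vc=[28]
6: 0xdc (blk 55, set 7) → L1-HIT  vc=[28]
7: 0xac (blk 43, set 3) → L1-HIT  vc=[28]
8: 0xb5 (blk 45, set 5) → MISS  vc=[28, 29]
9: 0x75 (blk 29, set 5) → VC-HIT  vc=[28, 45]
10: 0xae (blk 43, set 3) → L1-HIT  vc=[28, 45]
11: 0x3f (blk 15, set 7) → MISS  vc=[28, 45, 55]
12: 0x5e (blk 23, set 7) → MISS  vc=[28, 45, 55, 15]
13: 0x3e (blk 15, set 7) → VC-HIT  vc=[28, 45, 55, 23]

SEQ = [MISS, MISS, L1-HIT, MISS, MISS, MISS, L1-HIT, L1-HIT, MISS, VC-HIT, L1-HIT, MISS, MISS, VC-HIT]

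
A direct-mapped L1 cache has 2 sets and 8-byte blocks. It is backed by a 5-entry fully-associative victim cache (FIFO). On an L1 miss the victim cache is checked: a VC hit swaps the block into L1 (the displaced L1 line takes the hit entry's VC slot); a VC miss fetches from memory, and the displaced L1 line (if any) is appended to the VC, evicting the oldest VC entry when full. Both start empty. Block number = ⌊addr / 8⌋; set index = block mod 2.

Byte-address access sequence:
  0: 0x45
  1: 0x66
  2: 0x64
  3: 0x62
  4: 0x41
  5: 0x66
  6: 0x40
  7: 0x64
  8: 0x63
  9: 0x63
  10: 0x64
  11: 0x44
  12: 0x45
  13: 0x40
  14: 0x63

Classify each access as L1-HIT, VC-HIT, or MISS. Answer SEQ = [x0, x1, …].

SEQ = [MISS, MISS, L1-HIT, L1-HIT, VC-HIT, VC-HIT, VC-HIT, VC-HIT, L1-HIT, L1-HIT, L1-HIT, VC-HIT, L1-HIT, L1-HIT, VC-HIT]

#0 0x45→b8/s0 MISS; vc=[]
#1 0x66→b12/s0 MISS; vc=[8]
#2 0x64→b12/s0 L1-HIT; vc=[8]
#3 0x62→b12/s0 L1-HIT; vc=[8]
#4 0x41→b8/s0 VC-HIT; vc=[12]
#5 0x66→b12/s0 VC-HIT; vc=[8]
#6 0x40→b8/s0 VC-HIT; vc=[12]
#7 0x64→b12/s0 VC-HIT; vc=[8]
#8 0x63→b12/s0 L1-HIT; vc=[8]
#9 0x63→b12/s0 L1-HIT; vc=[8]
#10 0x64→b12/s0 L1-HIT; vc=[8]
#11 0x44→b8/s0 VC-HIT; vc=[12]
#12 0x45→b8/s0 L1-HIT; vc=[12]
#13 0x40→b8/s0 L1-HIT; vc=[12]
#14 0x63→b12/s0 VC-HIT; vc=[8]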